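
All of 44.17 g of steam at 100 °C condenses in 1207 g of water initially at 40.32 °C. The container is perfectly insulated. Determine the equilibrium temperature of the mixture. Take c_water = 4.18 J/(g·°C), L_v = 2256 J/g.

T_f ≈ 61.5 °C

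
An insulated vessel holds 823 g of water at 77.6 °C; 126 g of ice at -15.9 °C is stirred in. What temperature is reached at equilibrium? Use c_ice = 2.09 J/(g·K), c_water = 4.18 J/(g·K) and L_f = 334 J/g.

Sum of m c ΔT and latent-heat terms is zero:
ice -15.9→0 °C: 126·2.09·15.9 = 4187.1
  fusion: m_ice L_f = 126·334 = 42084
  meltwater 0→T: 126·4.18·T = 526.68 T
  water: 3440.1(T − 77.6)
3966.8 T = 266955 − 46271 = 220684
T ≈ 55.63 °C — above 0 °C, consistent with complete melting.

T_f ≈ 55.6 °C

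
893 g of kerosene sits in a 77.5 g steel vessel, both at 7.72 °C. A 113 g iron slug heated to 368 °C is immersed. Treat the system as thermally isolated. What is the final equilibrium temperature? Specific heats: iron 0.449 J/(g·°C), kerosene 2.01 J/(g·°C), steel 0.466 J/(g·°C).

Taking heat into each body as positive, Σ m c ΔT = 0:
113·0.449·(T − 368) + 893·2.01·(T − 7.72) + 77.5·0.466·(T − 7.72) = 0
(50.74 + 1794.9 + 36.12) T = 50.74·368 + 1794.9·7.72 + 36.12·7.72
T = 32807 / 1881.8 = 17.4 °C

T_f ≈ 17.4 °C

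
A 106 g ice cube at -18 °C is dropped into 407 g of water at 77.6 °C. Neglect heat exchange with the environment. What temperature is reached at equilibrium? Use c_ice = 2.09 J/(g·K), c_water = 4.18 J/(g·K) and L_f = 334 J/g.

T_f ≈ 43.2 °C

Energy conservation, ΣQ = 0:
ice -18→0 °C: 106×2.09×18 = 3987.7; melt ice: 106×334 = 35404; meltwater 0→T: 106×4.18×T = 443.08 T; water cools: 407×4.18×(T − 77.6) = 1701.3(T − 77.6)
2144.3 T = 132018 − 39392 = 92626
T ≈ 43.20 °C. Since T > 0 °C, the all-ice-melts assumption holds.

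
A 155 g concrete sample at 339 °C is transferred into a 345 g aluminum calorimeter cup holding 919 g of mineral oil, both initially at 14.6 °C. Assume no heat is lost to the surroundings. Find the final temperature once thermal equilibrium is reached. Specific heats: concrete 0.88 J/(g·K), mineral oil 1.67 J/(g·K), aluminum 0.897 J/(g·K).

T_f ≈ 36.9 °C

Setting the total heat transfer to zero:
155·0.88·(T − 339) + 919·1.67·(T − 14.6) + 345·0.897·(T − 14.6) = 0
1980.6 T = 73165
T = 73165 / 1980.6 = 36.9 °C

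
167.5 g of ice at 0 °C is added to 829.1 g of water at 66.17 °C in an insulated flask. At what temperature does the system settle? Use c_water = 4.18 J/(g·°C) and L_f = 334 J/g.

Net heat exchanged in the isolated system is zero:
fusion: m_ice L_f = 167.5·334 = 55945
  warm the meltwater: 700.15 T
  water cools: 829.1·4.18·(T − 66.17) = 3465.6(T − 66.17)
4165.8 T = 229321 − 55945 = 173376
T ≈ 41.62 °C — above 0 °C, consistent with complete melting.

T_f ≈ 41.6 °C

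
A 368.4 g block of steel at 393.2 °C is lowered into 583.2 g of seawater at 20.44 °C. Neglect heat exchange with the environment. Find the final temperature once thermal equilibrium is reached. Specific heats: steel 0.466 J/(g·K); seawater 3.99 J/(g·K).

T_f ≈ 46.1 °C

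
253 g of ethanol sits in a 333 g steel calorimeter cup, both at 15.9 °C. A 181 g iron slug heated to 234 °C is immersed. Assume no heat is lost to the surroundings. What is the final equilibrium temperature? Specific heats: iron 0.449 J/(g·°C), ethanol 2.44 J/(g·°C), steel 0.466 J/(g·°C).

T_f ≈ 36.7 °C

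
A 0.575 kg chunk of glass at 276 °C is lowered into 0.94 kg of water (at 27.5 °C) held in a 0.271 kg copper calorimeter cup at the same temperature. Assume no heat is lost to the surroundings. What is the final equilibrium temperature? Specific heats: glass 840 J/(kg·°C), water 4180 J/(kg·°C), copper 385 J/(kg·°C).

Let T be the final temperature. ΣQ_i = 0:
0.575×840×(T − 276) + 0.94×4180×(T − 27.5) + 0.271×385×(T − 27.5) = 0
(483 + 3929.2 + 104.34) T = 483×276 + 3929.2×27.5 + 104.34×27.5
T = 244230/4516.5 ≈ 54.07 °C

T_f ≈ 54.1 °C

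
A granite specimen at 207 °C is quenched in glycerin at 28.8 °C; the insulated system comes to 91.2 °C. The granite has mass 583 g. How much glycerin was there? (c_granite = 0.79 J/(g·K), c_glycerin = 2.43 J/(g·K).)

m ≈ 352 g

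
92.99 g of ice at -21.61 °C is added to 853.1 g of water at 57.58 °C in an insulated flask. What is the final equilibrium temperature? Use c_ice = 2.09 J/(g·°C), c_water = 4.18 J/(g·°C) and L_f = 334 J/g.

T_f ≈ 43.0 °C

Net heat exchanged in the isolated system is zero:
warm ice to 0 °C: 92.99×2.09×(0 − (-21.61)) = 4199.9; latent heat to melt: 92.99×334 = 31059; warm the meltwater: 388.7 T; water cools: 853.1×4.18×(T − 57.58) = 3566(T − 57.58)
3954.7 T = 205328 − 35259 = 170069
T ≈ 43.00 °C (positive, so assuming full melt was valid).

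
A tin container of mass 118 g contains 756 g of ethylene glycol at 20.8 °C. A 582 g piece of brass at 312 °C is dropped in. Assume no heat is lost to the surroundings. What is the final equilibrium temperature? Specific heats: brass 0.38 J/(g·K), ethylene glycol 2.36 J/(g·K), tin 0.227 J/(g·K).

Taking heat into each body as positive, Σ m c ΔT = 0:
582·0.38·(T − 312) + 756·2.36·(T − 20.8) + 118·0.227·(T − 20.8) = 0
221.16(T − 312) + 1784.2(T − 20.8) + 26.79(T − 20.8) = 0
(221.16 + 1784.2 + 26.79) T = 221.16·312 + 1784.2·20.8 + 26.79·20.8
T ≈ 52.49 °C

T_f ≈ 52.5 °C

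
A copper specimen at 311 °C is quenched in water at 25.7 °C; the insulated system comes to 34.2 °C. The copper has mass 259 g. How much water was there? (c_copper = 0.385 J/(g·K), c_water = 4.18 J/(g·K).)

Taking heat into each body as positive, Σ m c ΔT = 0:
259·0.385·(34.2 − 311) + m·4.18·(34.2 − 25.7) = 0
35.53 m = 27601
m = 27601/35.53 ≈ 776.8 g

m ≈ 777 g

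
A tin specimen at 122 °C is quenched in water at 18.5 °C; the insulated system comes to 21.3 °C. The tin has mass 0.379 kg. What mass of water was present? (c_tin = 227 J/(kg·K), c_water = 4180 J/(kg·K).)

m ≈ 0.74 kg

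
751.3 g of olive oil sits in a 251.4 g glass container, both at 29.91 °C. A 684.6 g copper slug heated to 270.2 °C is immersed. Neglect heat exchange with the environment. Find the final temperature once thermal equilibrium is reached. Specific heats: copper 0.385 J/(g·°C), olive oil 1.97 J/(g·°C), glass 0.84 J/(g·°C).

T_f = Σ m_i c_i T_i / Σ m_i c_i:
T_f = (263.57·270.2 + 1480.1·29.91 + 211.18·29.91) / (263.57 + 1480.1 + 211.18)
    = 121802 / 1954.8 ≈ 62.31 °C

T_f ≈ 62.3 °C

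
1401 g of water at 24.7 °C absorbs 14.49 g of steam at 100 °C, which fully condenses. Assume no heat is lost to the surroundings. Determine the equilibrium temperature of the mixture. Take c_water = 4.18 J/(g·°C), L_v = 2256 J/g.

T_f ≈ 31.0 °C

Setting the total heat transfer to zero:
steam→water at 100 °C releases m L_v = 14.49·2256 = 32689
  condensate cools 100→T: 14.49·4.18·(T − 100) = 60.57(T − 100)
  original water: 5856.2(T − 24.7)
5916.7 T = 32689 + 6056.8 + 144648 = 183394
T ≈ 31.00 °C — below 100 °C, confirming all the steam condensed.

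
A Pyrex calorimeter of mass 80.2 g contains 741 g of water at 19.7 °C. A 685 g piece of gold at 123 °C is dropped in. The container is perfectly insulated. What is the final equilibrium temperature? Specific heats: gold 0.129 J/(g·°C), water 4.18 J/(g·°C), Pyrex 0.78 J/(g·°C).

Energy conservation, ΣQ = 0:
685×0.129×(T − 123) + 741×4.18×(T − 19.7) + 80.2×0.78×(T − 19.7) = 0
3248.3 T = 73120
T ≈ 22.51 °C

T_f ≈ 22.5 °C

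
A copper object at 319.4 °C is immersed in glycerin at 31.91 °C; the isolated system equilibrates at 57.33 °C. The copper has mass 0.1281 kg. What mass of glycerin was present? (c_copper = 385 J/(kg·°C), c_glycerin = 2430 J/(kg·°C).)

Let T be the final temperature. ΣQ_i = 0:
0.1281·385·(57.33 − 319.4) + m·2430·(57.33 − 31.91) = 0
61771 m = 12925
m = 12925/61771 ≈ 0.2092 kg

m ≈ 0.209 kg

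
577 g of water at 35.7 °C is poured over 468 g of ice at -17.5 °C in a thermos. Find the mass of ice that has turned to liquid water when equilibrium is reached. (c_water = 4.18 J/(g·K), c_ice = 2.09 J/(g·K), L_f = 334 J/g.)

Water can give up m c ΔT = 577×4.18×35.7 = 86103 J before reaching 0 °C.
Warming the ice to 0 °C takes 468×2.09×17.5 = 17117 J, leaving 68986 J for melting.
Melting all 468 g of ice would need 468×334 = 156312 J.
68986 J < 156312 J, so only part of the ice melts and the system sits at 0 °C.
m_melted×334 = 68986  ⇒  m_melted ≈ 206.5 g.

m_melted ≈ 207 g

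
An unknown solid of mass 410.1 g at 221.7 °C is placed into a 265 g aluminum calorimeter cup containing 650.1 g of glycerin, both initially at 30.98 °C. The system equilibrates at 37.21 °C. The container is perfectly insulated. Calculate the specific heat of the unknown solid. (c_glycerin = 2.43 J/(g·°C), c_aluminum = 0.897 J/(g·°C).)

Net heat exchanged in the isolated system is zero:
410.1×c×(37.21 − 221.7) + 650.1×2.43×(37.21 − 30.98) + 265×0.897×(37.21 − 30.98) = 0
-75659 c = -11323
c = -11323/-75659 ≈ 0.1497 J/(g·°C)

c ≈ 0.15 J/(g·°C)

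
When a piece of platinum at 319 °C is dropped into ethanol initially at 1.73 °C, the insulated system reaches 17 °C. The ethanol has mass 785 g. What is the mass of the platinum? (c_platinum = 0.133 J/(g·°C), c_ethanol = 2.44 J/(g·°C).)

m ≈ 728 g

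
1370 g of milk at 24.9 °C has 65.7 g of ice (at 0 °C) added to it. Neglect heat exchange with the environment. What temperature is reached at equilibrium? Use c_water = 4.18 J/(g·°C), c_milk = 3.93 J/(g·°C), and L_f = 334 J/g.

T_f ≈ 19.8 °C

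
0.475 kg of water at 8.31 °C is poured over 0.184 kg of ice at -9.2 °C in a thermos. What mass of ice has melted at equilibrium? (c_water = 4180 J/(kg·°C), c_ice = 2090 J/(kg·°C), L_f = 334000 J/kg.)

m_melted ≈ 0.0388 kg

Cooling the water to 0 °C releases 0.475·4180·8.31 = 16500 J.
Warming the ice to 0 °C takes 0.184·2090·9.2 = 3538 J, leaving 12962 J for melting.
To melt every bit of ice: 0.184·334000 = 61456 J.
That's not enough to melt it all — equilibrium is at 0 °C with ice remaining.
Mass melted = 12962/334000 ≈ 0.03881 kg.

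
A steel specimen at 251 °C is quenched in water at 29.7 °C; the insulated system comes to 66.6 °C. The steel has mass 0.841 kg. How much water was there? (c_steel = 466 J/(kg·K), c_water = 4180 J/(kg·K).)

Taking heat into each body as positive, Σ m c ΔT = 0:
0.841×466×(66.6 − 251) + m×4180×(66.6 − 29.7) = 0
154242 m = 72267
m = 72267/154242 ≈ 0.4685 kg

m ≈ 0.469 kg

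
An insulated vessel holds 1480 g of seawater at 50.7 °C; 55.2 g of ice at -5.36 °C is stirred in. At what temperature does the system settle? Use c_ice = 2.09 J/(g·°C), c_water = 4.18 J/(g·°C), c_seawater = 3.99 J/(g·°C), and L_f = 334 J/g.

Heat gained plus heat lost sum to zero:
ice -5.36→0 °C: 55.2×2.09×5.36 = 618.37
  melt ice: 55.2×334 = 18437
  meltwater 0→T: 55.2×4.18×T = 230.74 T
  seawater: 5905.2(T − 50.7)
6135.9 T = 299394 − 19055 = 280338
T ≈ 45.69 °C (positive, so assuming full melt was valid).

T_f ≈ 45.7 °C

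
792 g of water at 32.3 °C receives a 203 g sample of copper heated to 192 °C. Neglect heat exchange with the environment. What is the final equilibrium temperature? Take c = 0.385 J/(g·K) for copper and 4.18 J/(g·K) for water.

T_f ≈ 36.0 °C

Setting the total heat transfer to zero:
203·0.385·(T − 192) + 792·4.18·(T − 32.3) = 0
78.16(T − 192) + 3310.6(T − 32.3) = 0
(78.16 + 3310.6) T = 78.16·192 + 3310.6·32.3
T ≈ 35.98 °C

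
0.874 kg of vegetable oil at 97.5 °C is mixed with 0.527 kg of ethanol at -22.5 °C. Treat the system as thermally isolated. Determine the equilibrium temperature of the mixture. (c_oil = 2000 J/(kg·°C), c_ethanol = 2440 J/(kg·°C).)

Taking heat into each body as positive, Σ m c ΔT = 0:
0.874·2000·(T − 97.5) + 0.527·2440·(T − (-22.5)) = 0
1748(T − 97.5) + 1285.9(T − (-22.5)) = 0
(1748 + 1285.9) T = 1748·97.5 + 1285.9·(-22.5)
T = 141498 / 3033.9 = 46.6 °C

T_f ≈ 46.6 °C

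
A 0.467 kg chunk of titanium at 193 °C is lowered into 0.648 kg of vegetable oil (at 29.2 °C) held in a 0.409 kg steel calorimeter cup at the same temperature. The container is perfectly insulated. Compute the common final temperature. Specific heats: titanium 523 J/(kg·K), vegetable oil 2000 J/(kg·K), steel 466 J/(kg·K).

With ΣQ=0 the equilibrium temperature is the m·c-weighted mean:
T_f = (244.24*193 + 1296*29.2 + 190.59*29.2) / (244.24 + 1296 + 190.59)
    = 90547 / 1730.8 ≈ 52.31 °C

T_f ≈ 52.3 °C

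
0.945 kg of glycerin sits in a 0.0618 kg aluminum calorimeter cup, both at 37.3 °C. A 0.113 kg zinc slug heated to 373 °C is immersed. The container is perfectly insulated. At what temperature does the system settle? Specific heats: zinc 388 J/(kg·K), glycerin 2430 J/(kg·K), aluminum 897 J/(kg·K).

T_f ≈ 43.4 °C

Net heat exchanged in the isolated system is zero:
0.113×388×(T − 373) + 0.945×2430×(T − 37.3) + 0.0618×897×(T − 37.3) = 0
43.84(T − 373) + 2296.3(T − 37.3) + 55.43(T − 37.3) = 0
(43.84 + 2296.3 + 55.43) T = 43.84×373 + 2296.3×37.3 + 55.43×37.3
T = 104075/2395.6 ≈ 43.44 °C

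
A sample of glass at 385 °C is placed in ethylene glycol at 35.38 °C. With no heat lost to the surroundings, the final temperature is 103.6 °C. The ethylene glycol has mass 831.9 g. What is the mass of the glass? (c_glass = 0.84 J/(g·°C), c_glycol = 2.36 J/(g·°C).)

m ≈ 567 g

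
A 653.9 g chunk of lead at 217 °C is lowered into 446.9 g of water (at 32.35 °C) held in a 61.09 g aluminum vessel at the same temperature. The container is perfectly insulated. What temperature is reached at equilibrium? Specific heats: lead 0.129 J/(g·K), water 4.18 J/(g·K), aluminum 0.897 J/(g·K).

T_f ≈ 40.1 °C

Heat gained plus heat lost sum to zero:
653.9·0.129·(T − 217) + 446.9·4.18·(T − 32.35) + 61.09·0.897·(T − 32.35) = 0
2007.2 T = 80508
T = 80508/2007.2 ≈ 40.11 °C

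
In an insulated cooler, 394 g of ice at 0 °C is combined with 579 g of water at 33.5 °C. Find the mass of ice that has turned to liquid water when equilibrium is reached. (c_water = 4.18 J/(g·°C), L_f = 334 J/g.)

m_melted ≈ 243 g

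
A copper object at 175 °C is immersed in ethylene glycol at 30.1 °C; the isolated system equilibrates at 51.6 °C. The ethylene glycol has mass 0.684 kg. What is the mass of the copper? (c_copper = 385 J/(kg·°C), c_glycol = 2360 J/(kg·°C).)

m ≈ 0.731 kg

Conservation of energy gives ΣQ = 0:
m·385·(51.6 − 175) + 0.684·2360·(51.6 − 30.1) = 0
-47509 m = -34706
m = -34706/-47509 ≈ 0.7305 kg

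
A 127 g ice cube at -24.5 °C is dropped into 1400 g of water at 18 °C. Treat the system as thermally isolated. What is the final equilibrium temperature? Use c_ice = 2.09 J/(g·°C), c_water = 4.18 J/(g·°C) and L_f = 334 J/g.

T_f ≈ 8.8 °C

Taking heat into each body as positive, Σ m c ΔT = 0:
ice -24.5→0 °C: 127×2.09×24.5 = 6503; fusion: m_ice L_f = 127×334 = 42418; warm the meltwater: 530.86 T; water: 5852(T − 18)
6382.9 T = 105336 − 48921 = 56415
T ≈ 8.84 °C (positive, so assuming full melt was valid).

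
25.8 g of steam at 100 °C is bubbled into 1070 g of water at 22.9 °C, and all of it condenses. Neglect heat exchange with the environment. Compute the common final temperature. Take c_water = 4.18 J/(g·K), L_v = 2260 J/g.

Setting the total heat transfer to zero:
latent heat released on condensation: 25.8×2260 = 58308
  condensed water 100 °C→T: 107.84(T − 100)
  original water: 4472.6(T − 22.9)
4580.4 T = 58308 + 10784 + 102423 = 171515
T ≈ 37.45 °C (< 100 °C, so full condensation is consistent).

T_f ≈ 37.4 °C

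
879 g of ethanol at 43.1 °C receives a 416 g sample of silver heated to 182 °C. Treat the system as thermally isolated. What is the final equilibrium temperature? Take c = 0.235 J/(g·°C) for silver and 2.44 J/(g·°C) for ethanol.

|Q_silver| = |Q_ethanol|:
416·0.235·(182 − T) = 879·2.44·(T − 43.1)
97.76(182 − T) = 2144.8(T − 43.1)
2242.5 T = 110231  ⇒  T ≈ 49.16 °C

T_f ≈ 49.2 °C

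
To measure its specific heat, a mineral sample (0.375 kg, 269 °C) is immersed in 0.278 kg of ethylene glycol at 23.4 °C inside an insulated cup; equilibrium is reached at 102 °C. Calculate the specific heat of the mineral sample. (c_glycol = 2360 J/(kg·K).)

c ≈ 823 J/(kg·K)

Taking heat into each body as positive, Σ m c ΔT = 0:
0.375·c·(102 − 269) + 0.278·2360·(102 − 23.4) = 0
-62.62 c = -51568
c = -51568/-62.62 ≈ 823.4 J/(kg·K)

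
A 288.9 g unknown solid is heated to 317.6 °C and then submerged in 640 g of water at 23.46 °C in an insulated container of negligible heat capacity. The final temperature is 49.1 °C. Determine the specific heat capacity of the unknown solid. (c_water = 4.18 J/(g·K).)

c ≈ 0.884 J/(g·K)

m_s c (T_s − T_f) = m_water c_water (T_f − T_0):
288.9×c×(317.6 − 49.1) = 640×4.18×(49.1 − 23.46)
77570 c = 68592  ⇒  c ≈ 0.8843 J/(g·K)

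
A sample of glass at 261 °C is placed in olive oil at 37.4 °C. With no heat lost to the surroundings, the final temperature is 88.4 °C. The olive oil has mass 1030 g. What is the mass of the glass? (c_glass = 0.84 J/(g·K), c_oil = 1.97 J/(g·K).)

Conservation of energy gives ΣQ = 0:
m×0.84×(88.4 − 261) + 1030×1.97×(88.4 − 37.4) = 0
-144.98 m = -103484
m = -103484/-144.98 ≈ 713.8 g

m ≈ 714 g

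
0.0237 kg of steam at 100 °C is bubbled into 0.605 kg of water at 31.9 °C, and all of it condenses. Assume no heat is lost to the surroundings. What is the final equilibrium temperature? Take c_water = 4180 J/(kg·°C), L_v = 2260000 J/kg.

T_f ≈ 54.8 °C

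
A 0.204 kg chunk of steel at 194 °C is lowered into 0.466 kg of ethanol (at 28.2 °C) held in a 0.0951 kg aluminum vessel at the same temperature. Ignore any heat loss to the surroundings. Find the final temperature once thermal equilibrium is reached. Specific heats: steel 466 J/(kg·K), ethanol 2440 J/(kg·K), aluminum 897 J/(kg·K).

T_f ≈ 40.2 °C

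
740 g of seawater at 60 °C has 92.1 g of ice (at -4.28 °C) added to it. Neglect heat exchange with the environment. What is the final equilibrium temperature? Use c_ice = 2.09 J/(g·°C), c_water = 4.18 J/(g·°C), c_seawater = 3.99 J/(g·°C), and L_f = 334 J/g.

Sum of m c ΔT and latent-heat terms is zero:
ice -4.28→0 °C: 92.1×2.09×4.28 = 823.85
  melt ice: 92.1×334 = 30761
  meltwater 0→T: 92.1×4.18×T = 384.98 T
  seawater cools: 740×3.99×(T − 60) = 2952.6(T − 60)
3337.6 T = 177156 − 31585 = 145571
T ≈ 43.62 °C — above 0 °C, consistent with complete melting.

T_f ≈ 43.6 °C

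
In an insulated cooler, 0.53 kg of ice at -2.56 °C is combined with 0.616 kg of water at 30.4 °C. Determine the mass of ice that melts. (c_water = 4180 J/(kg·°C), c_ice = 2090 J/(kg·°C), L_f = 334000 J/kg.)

m_melted ≈ 0.226 kg

Water can give up m c ΔT = 0.616×4180×30.4 = 78276 J before reaching 0 °C.
Of that, 0.53×2090×2.56 = 2835.7 J goes to bring the ice to 0 °C, leaving 75441 J.
Fully melting the ice requires m_ice L_f = 0.53×334000 = 177020 J.
Since 75441 < 177020 J, not all the ice melts; equilibrium is at 0 °C.
Mass melted = 75441/334000 ≈ 0.2259 kg.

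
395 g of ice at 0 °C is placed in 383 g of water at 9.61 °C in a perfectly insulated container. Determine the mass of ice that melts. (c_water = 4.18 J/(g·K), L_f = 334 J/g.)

Cooling the water to 0 °C releases 383·4.18·9.61 = 15385 J.
To melt every bit of ice: 395·334 = 131930 J.
15385 J < 131930 J, so only part of the ice melts and the system sits at 0 °C.
m_melted·334 = 15385  ⇒  m_melted ≈ 46.06 g.

m_melted ≈ 46.1 g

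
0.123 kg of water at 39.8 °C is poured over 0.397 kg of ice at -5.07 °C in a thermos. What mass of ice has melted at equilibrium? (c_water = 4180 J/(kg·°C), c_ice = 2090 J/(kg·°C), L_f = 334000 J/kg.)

m_melted ≈ 0.0487 kg

Cooling the water to 0 °C releases 0.123×4180×39.8 = 20463 J.
Warming the ice to 0 °C takes 0.397×2090×5.07 = 4206.7 J, leaving 16256 J for melting.
Fully melting the ice requires m_ice L_f = 0.397×334000 = 132598 J.
16256 J < 132598 J, so only part of the ice melts and the system sits at 0 °C.
m_melted×334000 = 16256  ⇒  m_melted ≈ 0.04867 kg.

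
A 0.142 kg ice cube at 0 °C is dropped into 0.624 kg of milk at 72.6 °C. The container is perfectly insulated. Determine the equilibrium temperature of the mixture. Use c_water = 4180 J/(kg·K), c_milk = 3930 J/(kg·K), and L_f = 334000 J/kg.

T_f ≈ 42.9 °C

Conservation of energy gives ΣQ = 0:
fusion: m_ice L_f = 0.142·334000 = 47428; warm the meltwater: 593.56 T; milk cools: 0.624·3930·(T − 72.6) = 2452.3(T − 72.6)
3045.9 T = 178038 − 47428 = 130610
T ≈ 42.88 °C. Since T > 0 °C, the all-ice-melts assumption holds.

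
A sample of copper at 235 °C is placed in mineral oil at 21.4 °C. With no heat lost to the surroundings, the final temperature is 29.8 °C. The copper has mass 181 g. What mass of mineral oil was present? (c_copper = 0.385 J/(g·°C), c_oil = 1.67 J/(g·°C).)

|Q_copper| = |Q_oil|:
181×0.385×(235 − 29.8) = m×1.67×(29.8 − 21.4)
14.03 m = 14299  ⇒  m ≈ 1019 g

m ≈ 1020 g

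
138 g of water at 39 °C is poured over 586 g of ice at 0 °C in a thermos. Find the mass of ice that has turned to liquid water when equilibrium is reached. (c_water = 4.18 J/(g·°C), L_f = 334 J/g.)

m_melted ≈ 67.4 g

Water can give up m c ΔT = 138×4.18×39 = 22497 J before reaching 0 °C.
Melting all 586 g of ice would need 586×334 = 195724 J.
22497 J < 195724 J, so only part of the ice melts and the system sits at 0 °C.
m_melted×334 = 22497  ⇒  m_melted ≈ 67.36 g.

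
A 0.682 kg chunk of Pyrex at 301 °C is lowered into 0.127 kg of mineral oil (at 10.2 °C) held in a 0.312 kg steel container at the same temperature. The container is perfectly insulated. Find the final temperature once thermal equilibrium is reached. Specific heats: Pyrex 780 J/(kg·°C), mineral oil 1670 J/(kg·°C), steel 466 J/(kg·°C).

T_f ≈ 184.1 °C

Taking heat into each body as positive, Σ m c ΔT = 0:
0.682*780*(T − 301) + 0.127*1670*(T − 10.2) + 0.312*466*(T − 10.2) = 0
(531.96 + 212.09 + 145.39) T = 531.96*301 + 212.09*10.2 + 145.39*10.2
T ≈ 184.12 °C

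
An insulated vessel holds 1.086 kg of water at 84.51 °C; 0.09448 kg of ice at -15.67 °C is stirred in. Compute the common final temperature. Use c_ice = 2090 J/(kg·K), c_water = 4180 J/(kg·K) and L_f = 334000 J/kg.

Energy balance with sensible and latent terms:
ice -15.67→0 °C: 0.09448·2090·15.67 = 3094.2
  melt ice: 0.09448·334000 = 31556
  meltwater 0→T: 0.09448·4180·T = 394.93 T
  water: 4539.5(T − 84.51)
4934.4 T = 383631 − 34651 = 348981
T ≈ 70.72 °C — above 0 °C, consistent with complete melting.

T_f ≈ 70.7 °C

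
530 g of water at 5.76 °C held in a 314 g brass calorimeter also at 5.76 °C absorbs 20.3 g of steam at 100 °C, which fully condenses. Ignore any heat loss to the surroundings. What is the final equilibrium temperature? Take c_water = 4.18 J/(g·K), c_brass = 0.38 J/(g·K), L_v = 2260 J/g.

Net heat exchanged in the isolated system is zero:
steam→water at 100 °C releases m L_v = 20.3×2260 = 45878; condensed water 100 °C→T: 84.85(T − 100); original water: 2215.4(T − 5.76); brass cup: 314×0.38×(T − 5.76) = 119.32(T − 5.76)
2419.6 T = 45878 + 8485.4 + 13448 = 67811
T ≈ 28.03 °C — below 100 °C, confirming all the steam condensed.

T_f ≈ 28.0 °C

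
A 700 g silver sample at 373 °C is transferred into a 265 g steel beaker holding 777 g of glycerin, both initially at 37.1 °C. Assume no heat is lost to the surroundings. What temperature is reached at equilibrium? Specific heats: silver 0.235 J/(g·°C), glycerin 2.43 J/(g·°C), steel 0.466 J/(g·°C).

T_f ≈ 62.5 °C

Taking heat into each body as positive, Σ m c ΔT = 0:
700×0.235×(T − 373) + 777×2.43×(T − 37.1) + 265×0.466×(T − 37.1) = 0
(164.5 + 1888.1 + 123.49) T = 164.5×373 + 1888.1×37.1 + 123.49×37.1
T ≈ 62.49 °C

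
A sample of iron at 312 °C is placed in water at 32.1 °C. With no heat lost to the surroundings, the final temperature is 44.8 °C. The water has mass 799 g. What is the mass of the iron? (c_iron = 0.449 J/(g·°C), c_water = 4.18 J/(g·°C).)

m ≈ 354 g

Energy conservation, ΣQ = 0:
m·0.449·(44.8 − 312) + 799·4.18·(44.8 − 32.1) = 0
-119.97 m = -42416
m = -42416/-119.97 ≈ 353.5 g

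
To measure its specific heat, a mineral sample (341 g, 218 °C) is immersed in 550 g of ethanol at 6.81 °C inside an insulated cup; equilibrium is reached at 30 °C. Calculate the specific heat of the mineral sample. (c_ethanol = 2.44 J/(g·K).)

Conservation of energy gives ΣQ = 0:
341×c×(30 − 218) + 550×2.44×(30 − 6.81) = 0
-64108 c = -31121
c = -31121/-64108 ≈ 0.4854 J/(g·K)

c ≈ 0.485 J/(g·K)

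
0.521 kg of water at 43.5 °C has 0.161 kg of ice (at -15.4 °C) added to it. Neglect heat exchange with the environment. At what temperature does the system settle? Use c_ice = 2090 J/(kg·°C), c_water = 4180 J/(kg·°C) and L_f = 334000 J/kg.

T_f ≈ 12.6 °C

Conservation of energy gives ΣQ = 0:
ice -15.4→0 °C: 0.161×2090×15.4 = 5181.9
  melt ice: 0.161×334000 = 53774
  meltwater 0→T: 0.161×4180×T = 672.98 T
  water cools: 0.521×4180×(T − 43.5) = 2177.8(T − 43.5)
2850.8 T = 94733 − 58956 = 35777
T ≈ 12.55 °C (positive, so assuming full melt was valid).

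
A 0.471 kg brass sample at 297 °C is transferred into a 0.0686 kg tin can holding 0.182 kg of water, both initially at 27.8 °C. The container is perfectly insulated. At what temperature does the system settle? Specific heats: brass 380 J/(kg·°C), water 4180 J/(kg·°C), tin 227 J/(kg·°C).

T_f ≈ 78.2 °C

Taking heat into each body as positive, Σ m c ΔT = 0:
0.471*380*(T − 297) + 0.182*4180*(T − 27.8) + 0.0686*227*(T − 27.8) = 0
178.98(T − 297) + 760.76(T − 27.8) + 15.57(T − 27.8) = 0
(178.98 + 760.76 + 15.57) T = 178.98*297 + 760.76*27.8 + 15.57*27.8
T = 74739 / 955.31 = 78.2 °C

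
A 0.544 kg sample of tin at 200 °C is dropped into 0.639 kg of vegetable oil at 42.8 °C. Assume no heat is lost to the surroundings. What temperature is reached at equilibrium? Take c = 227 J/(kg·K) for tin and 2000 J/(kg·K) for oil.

T_f ≈ 56.7 °C

Heat lost by the tin equals heat gained by the oil:
0.544×227×(200 − T) = 0.639×2000×(T − 42.8)
123.49(200 − T) = 1278(T − 42.8)
1401.5 T = 79396  ⇒  T ≈ 56.65 °C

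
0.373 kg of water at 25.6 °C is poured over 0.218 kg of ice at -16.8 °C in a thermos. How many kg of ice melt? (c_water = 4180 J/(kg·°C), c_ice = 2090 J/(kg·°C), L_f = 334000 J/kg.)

m_melted ≈ 0.0966 kg

Heat available from the water dropping to 0 °C: 0.373×4180×25.6 = 39914 J.
Of that, 0.218×2090×16.8 = 7654.4 J goes to bring the ice to 0 °C, leaving 32260 J.
Melting all 0.218 kg of ice would need 0.218×334000 = 72812 J.
Since 32260 < 72812 J, not all the ice melts; equilibrium is at 0 °C.
m_melt = 32260 / L_f = 0.09659 kg.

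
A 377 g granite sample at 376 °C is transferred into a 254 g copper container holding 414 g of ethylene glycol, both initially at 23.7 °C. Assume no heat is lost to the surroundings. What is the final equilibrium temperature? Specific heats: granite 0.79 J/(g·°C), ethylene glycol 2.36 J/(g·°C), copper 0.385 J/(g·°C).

Setting the total heat transfer to zero:
377×0.79×(T − 376) + 414×2.36×(T − 23.7) + 254×0.385×(T − 23.7) = 0
297.83(T − 376) + 977.04(T − 23.7) + 97.79(T − 23.7) = 0
(297.83 + 977.04 + 97.79) T = 297.83×376 + 977.04×23.7 + 97.79×23.7
T = 137458/1372.7 ≈ 100.14 °C

T_f ≈ 100.1 °C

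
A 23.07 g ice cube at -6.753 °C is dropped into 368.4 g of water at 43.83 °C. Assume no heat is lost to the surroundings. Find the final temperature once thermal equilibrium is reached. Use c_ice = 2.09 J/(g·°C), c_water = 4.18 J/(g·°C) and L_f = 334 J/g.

T_f ≈ 36.3 °C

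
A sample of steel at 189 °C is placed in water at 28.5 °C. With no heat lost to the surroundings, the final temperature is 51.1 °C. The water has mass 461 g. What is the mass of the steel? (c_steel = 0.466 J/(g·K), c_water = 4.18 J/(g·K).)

m ≈ 678 g

Heat lost by the steel = heat gained by the water:
m·0.466·(189 − 51.1) = 461·4.18·(51.1 − 28.5)
64.26 m = 43550  ⇒  m ≈ 677.7 g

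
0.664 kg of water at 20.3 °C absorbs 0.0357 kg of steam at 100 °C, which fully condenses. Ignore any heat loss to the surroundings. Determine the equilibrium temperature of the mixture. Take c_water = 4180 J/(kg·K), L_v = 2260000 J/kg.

Sum of m c ΔT and latent-heat terms is zero:
steam→water at 100 °C releases m L_v = 0.0357·2260000 = 80682; condensed water 100 °C→T: 149.23(T − 100); original water: 2775.5(T − 20.3)
2924.7 T = 80682 + 14923 + 56343 = 151948
T ≈ 51.95 °C (< 100 °C, so full condensation is consistent).

T_f ≈ 52.0 °C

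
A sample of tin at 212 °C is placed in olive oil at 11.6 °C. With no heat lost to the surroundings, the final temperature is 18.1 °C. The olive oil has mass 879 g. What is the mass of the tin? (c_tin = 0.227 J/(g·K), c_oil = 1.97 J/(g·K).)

Conservation of energy gives ΣQ = 0:
m×0.227×(18.1 − 212) + 879×1.97×(18.1 − 11.6) = 0
-44.02 m = -11256
m = -11256/-44.02 ≈ 255.7 g

m ≈ 256 g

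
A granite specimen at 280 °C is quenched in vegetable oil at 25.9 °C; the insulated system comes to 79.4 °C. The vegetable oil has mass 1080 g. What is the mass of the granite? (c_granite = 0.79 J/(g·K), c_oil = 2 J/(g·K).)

Let T be the final temperature. ΣQ_i = 0:
m·0.79·(79.4 − 280) + 1080·2·(79.4 − 25.9) = 0
-158.47 m = -115560
m = -115560/-158.47 ≈ 729.2 g

m ≈ 729 g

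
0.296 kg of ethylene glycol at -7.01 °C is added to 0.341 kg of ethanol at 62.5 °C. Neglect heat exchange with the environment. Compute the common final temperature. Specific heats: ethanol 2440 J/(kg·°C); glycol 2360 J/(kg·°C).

T_f ≈ 30.8 °C

Set heat shed by the hot body equal to heat absorbed by the cold body:
0.341·2440·(62.5 − T) = 0.296·2360·(T − (-7.01))
832.04(62.5 − T) = 698.56(T − (-7.01))
1530.6 T = 47106  ⇒  T ≈ 30.78 °C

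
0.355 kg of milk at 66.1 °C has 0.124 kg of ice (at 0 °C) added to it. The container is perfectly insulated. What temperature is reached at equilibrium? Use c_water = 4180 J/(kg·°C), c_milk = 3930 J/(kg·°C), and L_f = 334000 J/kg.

T_f ≈ 26.6 °C

Energy conservation, ΣQ = 0:
latent heat to melt: 0.124×334000 = 41416; meltwater 0→T: 0.124×4180×T = 518.32 T; milk cools: 0.355×3930×(T − 66.1) = 1395.1(T − 66.1)
1913.5 T = 92219 − 41416 = 50803
T ≈ 26.55 °C (positive, so assuming full melt was valid).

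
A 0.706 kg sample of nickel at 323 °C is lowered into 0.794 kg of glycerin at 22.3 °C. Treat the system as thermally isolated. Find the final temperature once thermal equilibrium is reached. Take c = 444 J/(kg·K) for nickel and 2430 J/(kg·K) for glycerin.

Conservation of energy gives ΣQ = 0:
0.706·444·(T − 323) + 0.794·2430·(T − 22.3) = 0
313.46(T − 323) + 1929.4(T − 22.3) = 0
2242.9 T = 144275
T = 144275/2242.9 ≈ 64.33 °C

T_f ≈ 64.3 °C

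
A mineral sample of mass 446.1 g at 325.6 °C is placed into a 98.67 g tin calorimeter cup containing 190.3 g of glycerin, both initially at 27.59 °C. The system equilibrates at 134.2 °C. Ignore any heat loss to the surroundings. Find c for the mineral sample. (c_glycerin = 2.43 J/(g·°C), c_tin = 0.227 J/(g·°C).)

c ≈ 0.605 J/(g·°C)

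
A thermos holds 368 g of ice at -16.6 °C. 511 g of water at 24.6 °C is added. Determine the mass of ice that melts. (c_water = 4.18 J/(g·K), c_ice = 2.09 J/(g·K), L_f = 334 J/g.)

m_melted ≈ 119 g

Water can give up m c ΔT = 511×4.18×24.6 = 52545 J before reaching 0 °C.
Of that, 368×2.09×16.6 = 12767 J goes to bring the ice to 0 °C, leaving 39778 J.
To melt every bit of ice: 368×334 = 122912 J.
Since 39778 < 122912 J, not all the ice melts; equilibrium is at 0 °C.
m_melted×334 = 39778  ⇒  m_melted ≈ 119.1 g.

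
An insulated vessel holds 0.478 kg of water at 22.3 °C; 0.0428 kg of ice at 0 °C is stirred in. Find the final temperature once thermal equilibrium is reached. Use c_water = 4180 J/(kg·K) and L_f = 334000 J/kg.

T_f ≈ 13.9 °C

Taking heat into each body as positive, Σ m c ΔT = 0:
latent heat to melt: 0.0428·334000 = 14295
  meltwater 0→T: 0.0428·4180·T = 178.9 T
  water cools: 0.478·4180·(T − 22.3) = 1998(T − 22.3)
2176.9 T = 44556 − 14295 = 30261
T ≈ 13.90 °C (positive, so assuming full melt was valid).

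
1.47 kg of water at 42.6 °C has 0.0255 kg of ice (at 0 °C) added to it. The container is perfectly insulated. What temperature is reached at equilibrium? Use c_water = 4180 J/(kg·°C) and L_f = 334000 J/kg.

T_f ≈ 40.5 °C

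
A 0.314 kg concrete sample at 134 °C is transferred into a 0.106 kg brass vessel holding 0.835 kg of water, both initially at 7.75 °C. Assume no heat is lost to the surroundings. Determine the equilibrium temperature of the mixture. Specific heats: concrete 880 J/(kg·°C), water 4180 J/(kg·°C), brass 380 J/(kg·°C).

Heat gained plus heat lost sum to zero:
0.314×880×(T − 134) + 0.835×4180×(T − 7.75) + 0.106×380×(T − 7.75) = 0
(276.32 + 3490.3 + 40.28) T = 276.32×134 + 3490.3×7.75 + 40.28×7.75
T = 64389 / 3806.9 = 16.9 °C

T_f ≈ 16.9 °C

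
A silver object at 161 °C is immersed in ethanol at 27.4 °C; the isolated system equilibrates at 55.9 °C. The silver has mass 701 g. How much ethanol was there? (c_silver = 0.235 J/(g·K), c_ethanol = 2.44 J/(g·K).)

m ≈ 249 g

Let T be the final temperature. ΣQ_i = 0:
701×0.235×(55.9 − 161) + m×2.44×(55.9 − 27.4) = 0
69.54 m = 17314
m = 17314/69.54 ≈ 249 g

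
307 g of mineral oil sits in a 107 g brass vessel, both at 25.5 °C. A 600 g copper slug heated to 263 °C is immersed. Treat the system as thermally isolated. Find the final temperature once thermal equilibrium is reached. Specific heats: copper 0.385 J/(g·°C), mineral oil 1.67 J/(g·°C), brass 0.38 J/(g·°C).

T_f ≈ 95.4 °C

Let T be the final temperature. ΣQ_i = 0:
600·0.385·(T − 263) + 307·1.67·(T − 25.5) + 107·0.38·(T − 25.5) = 0
231(T − 263) + 512.69(T − 25.5) + 40.66(T − 25.5) = 0
(231 + 512.69 + 40.66) T = 231·263 + 512.69·25.5 + 40.66·25.5
T ≈ 95.45 °C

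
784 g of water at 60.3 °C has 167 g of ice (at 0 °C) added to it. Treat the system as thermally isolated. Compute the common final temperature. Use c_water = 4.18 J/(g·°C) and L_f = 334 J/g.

Energy balance with sensible and latent terms:
latent heat to melt: 167·334 = 55778; meltwater 0→T: 167·4.18·T = 698.06 T; water: 3277.1(T − 60.3)
3975.2 T = 197610 − 55778 = 141832
T ≈ 35.68 °C — above 0 °C, consistent with complete melting.

T_f ≈ 35.7 °C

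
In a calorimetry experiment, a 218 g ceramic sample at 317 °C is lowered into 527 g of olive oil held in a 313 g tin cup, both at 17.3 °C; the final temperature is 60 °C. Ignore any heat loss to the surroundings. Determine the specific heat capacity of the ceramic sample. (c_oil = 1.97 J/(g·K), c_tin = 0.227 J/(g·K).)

c ≈ 0.845 J/(g·K)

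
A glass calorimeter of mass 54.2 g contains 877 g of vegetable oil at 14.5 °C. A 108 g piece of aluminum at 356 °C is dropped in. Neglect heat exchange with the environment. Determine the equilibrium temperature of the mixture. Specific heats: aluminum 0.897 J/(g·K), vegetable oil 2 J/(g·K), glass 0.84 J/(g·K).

T_f ≈ 31.9 °C

T_f is the heat-capacity-weighted average of the initial temperatures:
T_f = (96.88*356 + 1754*14.5 + 45.53*14.5) / (96.88 + 1754 + 45.53)
    = 60581 / 1896.4 ≈ 31.95 °C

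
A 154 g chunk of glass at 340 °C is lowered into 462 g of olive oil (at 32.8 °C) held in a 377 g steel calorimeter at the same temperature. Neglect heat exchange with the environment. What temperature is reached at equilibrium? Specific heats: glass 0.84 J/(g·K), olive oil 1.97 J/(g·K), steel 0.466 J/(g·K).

T_f = Σ m_i c_i T_i / Σ m_i c_i:
T_f = (129.36×340 + 910.14×32.8 + 175.68×32.8) / (129.36 + 910.14 + 175.68)
    = 79597 / 1215.2 ≈ 65.50 °C

T_f ≈ 65.5 °C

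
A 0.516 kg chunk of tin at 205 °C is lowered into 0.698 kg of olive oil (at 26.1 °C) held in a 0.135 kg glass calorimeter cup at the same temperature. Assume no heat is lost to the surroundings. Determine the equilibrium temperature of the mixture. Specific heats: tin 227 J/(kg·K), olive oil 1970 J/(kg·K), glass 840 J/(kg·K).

T_f ≈ 39.2 °C

Taking heat into each body as positive, Σ m c ΔT = 0:
0.516·227·(T − 205) + 0.698·1970·(T − 26.1) + 0.135·840·(T − 26.1) = 0
(117.13 + 1375.1 + 113.4) T = 117.13·205 + 1375.1·26.1 + 113.4·26.1
T = 62861 / 1605.6 = 39.2 °C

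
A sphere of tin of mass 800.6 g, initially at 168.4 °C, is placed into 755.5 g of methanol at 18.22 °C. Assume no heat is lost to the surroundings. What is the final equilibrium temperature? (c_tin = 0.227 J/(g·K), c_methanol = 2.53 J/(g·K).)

T_f ≈ 31.3 °C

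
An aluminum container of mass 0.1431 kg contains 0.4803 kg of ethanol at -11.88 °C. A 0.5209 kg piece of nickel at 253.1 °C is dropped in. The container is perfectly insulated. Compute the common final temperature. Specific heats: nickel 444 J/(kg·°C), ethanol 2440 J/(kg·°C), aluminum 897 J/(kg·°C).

T_f ≈ 28.1 °C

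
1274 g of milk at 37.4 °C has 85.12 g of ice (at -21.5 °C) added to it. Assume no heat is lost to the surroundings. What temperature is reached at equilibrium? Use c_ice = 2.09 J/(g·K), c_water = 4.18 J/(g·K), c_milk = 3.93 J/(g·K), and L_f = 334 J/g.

Heat gained plus heat lost sum to zero:
warm ice to 0 °C: 85.12×2.09×(0 − (-21.5)) = 3824.9
  latent heat to melt: 85.12×334 = 28430
  warm the meltwater: 355.8 T
  milk: 5006.8(T − 37.4)
5362.6 T = 187255 − 32255 = 155000
T ≈ 28.90 °C (positive, so assuming full melt was valid).

T_f ≈ 28.9 °C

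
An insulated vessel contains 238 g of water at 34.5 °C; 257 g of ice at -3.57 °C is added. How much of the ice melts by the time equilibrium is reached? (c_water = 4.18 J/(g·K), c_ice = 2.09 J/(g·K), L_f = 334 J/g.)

m_melted ≈ 97 g

Heat available from the water dropping to 0 °C: 238·4.18·34.5 = 34322 J.
Warming the ice to 0 °C takes 257·2.09·3.57 = 1917.6 J, leaving 32404 J for melting.
Fully melting the ice requires m_ice L_f = 257·334 = 85838 J.
32404 J < 85838 J, so only part of the ice melts and the system sits at 0 °C.
Mass melted = 32404/334 ≈ 97.02 g.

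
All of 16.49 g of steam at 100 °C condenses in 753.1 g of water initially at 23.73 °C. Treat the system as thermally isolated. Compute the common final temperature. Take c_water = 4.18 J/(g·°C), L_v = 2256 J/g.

T_f ≈ 36.9 °C

Setting the total heat transfer to zero:
steam→water at 100 °C releases m L_v = 16.49·2256 = 37201
  condensate cools 100→T: 16.49·4.18·(T − 100) = 68.93(T − 100)
  original water: 3148(T − 23.73)
3216.9 T = 37201 + 6892.8 + 74701 = 118795
T ≈ 36.93 °C, under the boiling point, so the assumption holds.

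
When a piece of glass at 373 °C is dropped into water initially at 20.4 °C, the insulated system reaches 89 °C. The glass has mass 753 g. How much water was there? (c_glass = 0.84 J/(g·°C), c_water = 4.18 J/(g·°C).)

Heat gained plus heat lost sum to zero:
753·0.84·(89 − 373) + m·4.18·(89 − 20.4) = 0
286.75 m = 179636
m = 179636/286.75 ≈ 626.5 g

m ≈ 626 g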